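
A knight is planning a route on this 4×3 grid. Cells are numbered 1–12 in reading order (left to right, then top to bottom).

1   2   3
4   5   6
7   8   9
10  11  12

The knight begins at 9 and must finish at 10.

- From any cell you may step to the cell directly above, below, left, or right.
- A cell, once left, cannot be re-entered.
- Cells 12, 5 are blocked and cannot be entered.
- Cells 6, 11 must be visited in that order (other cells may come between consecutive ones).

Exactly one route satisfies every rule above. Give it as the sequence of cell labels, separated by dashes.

9 - 6 - 3 - 2 - 1 - 4 - 7 - 8 - 11 - 10

The waypoints must appear in the order 6, 11, with no cell reused.
Route from 9: up 2 to 3, left 2 to 1, down 2 to 7, right 1 to 8, down 1 to 11, left 1 to 10 — 9 moves in all.
Check: order respected (6 at step 1, 11 at step 8).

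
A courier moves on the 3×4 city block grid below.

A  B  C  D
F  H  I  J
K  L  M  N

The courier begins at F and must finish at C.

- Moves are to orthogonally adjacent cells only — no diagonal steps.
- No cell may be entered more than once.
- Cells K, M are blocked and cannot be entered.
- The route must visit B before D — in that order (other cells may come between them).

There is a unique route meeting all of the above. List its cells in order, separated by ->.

The waypoints must appear in the order B, D, with no cell reused.
Route from F: up 1 to A, right 1 to B, down 1 to H, right 2 to J, up 1 to D, left 1 to C — 7 moves in all.
Check: order respected (B at step 2, D at step 6).

F -> A -> B -> H -> I -> J -> D -> C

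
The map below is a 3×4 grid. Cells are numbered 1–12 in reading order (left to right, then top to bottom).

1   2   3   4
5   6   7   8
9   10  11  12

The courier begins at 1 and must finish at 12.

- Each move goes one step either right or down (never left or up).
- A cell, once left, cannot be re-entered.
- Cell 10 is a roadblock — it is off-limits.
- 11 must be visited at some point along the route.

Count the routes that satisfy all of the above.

A right/down-only route from 1 to 12 makes exactly 2 down-moves and 3 right-moves in some order.
With no other constraints that would be C(5,2) = 10 routes.
Split at 11 and multiply the segment counts (each segment already excludes blocked cells): 1→11: 3; 11→12: 1; product = 3.
That gives 3 routes.

3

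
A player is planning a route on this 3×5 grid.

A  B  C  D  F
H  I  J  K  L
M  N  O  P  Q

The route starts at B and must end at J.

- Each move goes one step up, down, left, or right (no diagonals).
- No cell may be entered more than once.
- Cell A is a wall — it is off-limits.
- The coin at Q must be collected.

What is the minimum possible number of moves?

Any route passes through Q somewhere between B and J. Summing Manhattan distances along the two legs (B → Q → J) gives a lower bound of 5 + 3 = 8 moves.
A route of 8 moves achieves this: B → I → N → O → P → Q → L → K → J.
Since 8 matches the lower bound, it is optimal.

8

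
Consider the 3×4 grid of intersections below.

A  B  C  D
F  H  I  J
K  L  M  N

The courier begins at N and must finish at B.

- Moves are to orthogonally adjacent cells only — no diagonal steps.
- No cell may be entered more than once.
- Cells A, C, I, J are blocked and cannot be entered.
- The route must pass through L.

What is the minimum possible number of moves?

4

Any route passes through L somewhere between N and B. Summing Manhattan distances along the two legs (N → L → B) gives a lower bound of 2 + 2 = 4 moves.
A route of 4 moves achieves this: N → M → L → H → B.
Since 4 matches the lower bound, it is optimal.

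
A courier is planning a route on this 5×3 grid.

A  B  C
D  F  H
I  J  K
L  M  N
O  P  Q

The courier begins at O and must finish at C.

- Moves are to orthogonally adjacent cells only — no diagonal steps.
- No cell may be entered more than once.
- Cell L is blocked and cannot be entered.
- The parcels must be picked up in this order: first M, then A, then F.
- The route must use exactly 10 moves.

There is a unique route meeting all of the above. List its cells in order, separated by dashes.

The waypoints must appear in the order M, A, F, with no cell reused.
Route from O: right 1 to P, up 2 to J, left 1 to I, up 2 to A, right 1 to B, down 1 to F, right 1 to H, up 1 to C — 10 moves in all.
Check: order respected (M at step 2, A at step 6, F at step 8); 10 moves as required.

O - P - M - J - I - D - A - B - F - H - C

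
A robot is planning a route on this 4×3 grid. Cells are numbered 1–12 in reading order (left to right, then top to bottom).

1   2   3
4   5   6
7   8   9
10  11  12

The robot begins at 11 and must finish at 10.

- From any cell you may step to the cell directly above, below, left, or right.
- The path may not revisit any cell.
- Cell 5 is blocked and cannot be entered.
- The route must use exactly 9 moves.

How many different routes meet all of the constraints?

2

Need simple routes of exactly 9 moves from 11 to 10 (Manhattan distance 1, so 4 moves are spent on a detour and 4 undoing it).
Enumerating: 11 8 9 6 3 2 1 4 7 10 | 11 12 9 6 3 2 1 4 7 10.
That gives 2 routes.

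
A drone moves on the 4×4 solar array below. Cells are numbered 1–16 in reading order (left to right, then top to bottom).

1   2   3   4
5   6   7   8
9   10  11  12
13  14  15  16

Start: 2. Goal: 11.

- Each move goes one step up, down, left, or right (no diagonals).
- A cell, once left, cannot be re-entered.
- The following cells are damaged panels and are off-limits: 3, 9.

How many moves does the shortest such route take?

The Manhattan distance from 2 to 11 is |1−3| + |2−3| = 3, so at least 3 moves are needed.
A route of 3 moves achieves this: 2 → 6 → 10 → 11.
Since 3 matches the lower bound, it is optimal.

3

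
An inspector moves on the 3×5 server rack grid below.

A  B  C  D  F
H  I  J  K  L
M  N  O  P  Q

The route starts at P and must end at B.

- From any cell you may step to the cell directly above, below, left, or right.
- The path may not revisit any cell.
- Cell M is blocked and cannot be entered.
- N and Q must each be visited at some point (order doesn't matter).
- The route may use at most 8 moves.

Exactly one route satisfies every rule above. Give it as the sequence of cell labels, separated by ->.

Any route must reach N and Q and still end at B within 8 moves, so the order of the required stops is forced.
Route from P: right to Q, up to L, 2× left (reaching J), down to O, left to N, 2× up (reaching B) — 8 moves in all.
Check: all required cells visited; 8 ≤ 8 moves.

P -> Q -> L -> K -> J -> O -> N -> I -> B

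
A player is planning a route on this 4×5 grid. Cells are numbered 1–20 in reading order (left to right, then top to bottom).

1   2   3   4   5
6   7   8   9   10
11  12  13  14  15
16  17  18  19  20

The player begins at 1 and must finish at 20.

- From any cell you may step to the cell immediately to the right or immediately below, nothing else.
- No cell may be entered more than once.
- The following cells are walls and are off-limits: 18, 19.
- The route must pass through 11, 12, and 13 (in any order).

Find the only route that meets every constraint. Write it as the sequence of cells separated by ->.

Moves only go right or down, so the column and row indices never decrease.
Route from 1: 2× down (reaching 11), 4× right (reaching 15), down to 20 — 7 moves in all.
Check: all required cells visited.

1 -> 6 -> 11 -> 12 -> 13 -> 14 -> 15 -> 20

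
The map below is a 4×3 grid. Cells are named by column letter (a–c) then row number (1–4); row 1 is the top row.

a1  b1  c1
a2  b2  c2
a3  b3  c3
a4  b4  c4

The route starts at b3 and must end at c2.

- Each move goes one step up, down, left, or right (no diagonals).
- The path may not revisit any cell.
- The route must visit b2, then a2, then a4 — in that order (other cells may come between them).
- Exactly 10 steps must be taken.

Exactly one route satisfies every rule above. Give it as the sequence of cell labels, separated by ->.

b3 -> b2 -> b1 -> a1 -> a2 -> a3 -> a4 -> b4 -> c4 -> c3 -> c2

The waypoints must appear in the order b2, a2, a4, with no cell reused.
Route from b3: 2× up (reaching b1), left to a1, 3× down (reaching a4), 2× right (reaching c4), 2× up (reaching c2) — 10 moves in all.
Check: order respected (b2 at step 1, a2 at step 4, a4 at step 6); 10 moves as required.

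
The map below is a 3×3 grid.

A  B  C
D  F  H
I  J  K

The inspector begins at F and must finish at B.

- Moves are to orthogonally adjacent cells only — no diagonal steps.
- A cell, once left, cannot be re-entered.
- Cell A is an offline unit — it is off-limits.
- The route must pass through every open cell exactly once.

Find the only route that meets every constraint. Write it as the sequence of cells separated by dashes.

Need to visit all 8 open cells exactly once, starting at F and ending at B.
Cell D has only two open neighbours (I and F), so the path must pass straight through it: one of those is the cell it's entered from and the other is where it exits.
Route from F: left to D, down to I, 2× right (reaching K), 2× up (reaching C), left to B — 7 moves in all.
Check: all 8 open cells covered.

F - D - I - J - K - H - C - B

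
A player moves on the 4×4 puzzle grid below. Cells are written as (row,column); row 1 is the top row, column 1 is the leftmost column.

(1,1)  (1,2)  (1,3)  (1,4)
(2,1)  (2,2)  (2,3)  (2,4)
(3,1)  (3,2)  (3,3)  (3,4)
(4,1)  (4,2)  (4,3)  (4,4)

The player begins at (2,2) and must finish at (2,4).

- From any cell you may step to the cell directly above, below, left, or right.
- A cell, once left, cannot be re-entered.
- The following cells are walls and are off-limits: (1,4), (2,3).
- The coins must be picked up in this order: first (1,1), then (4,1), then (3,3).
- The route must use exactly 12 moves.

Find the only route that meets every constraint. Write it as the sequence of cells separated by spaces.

(2,2) (1,2) (1,1) (2,1) (3,1) (4,1) (4,2) (3,2) (3,3) (4,3) (4,4) (3,4) (2,4)

The waypoints must appear in the order (1,1), (4,1), (3,3), with no cell reused.
Route from (2,2): up to (1,2), left to (1,1), 3× down (reaching (4,1)), right to (4,2), up to (3,2), right to (3,3), down to (4,3), right to (4,4), 2× up (reaching (2,4)) — 12 moves in all.
Check: order respected ((1,1) at step 2, (4,1) at step 5, (3,3) at step 8); 12 moves as required.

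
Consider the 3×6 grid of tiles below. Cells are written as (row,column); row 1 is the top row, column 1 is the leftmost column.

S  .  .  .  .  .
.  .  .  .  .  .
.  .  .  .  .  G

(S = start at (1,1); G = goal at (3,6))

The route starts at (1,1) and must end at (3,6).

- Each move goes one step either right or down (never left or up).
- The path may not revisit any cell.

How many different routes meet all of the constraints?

21

A right/down-only route from (1,1) to (3,6) makes exactly 2 down-moves and 5 right-moves in some order.
With no other constraints that would be C(7,2) = 21 routes.
That gives 21 routes.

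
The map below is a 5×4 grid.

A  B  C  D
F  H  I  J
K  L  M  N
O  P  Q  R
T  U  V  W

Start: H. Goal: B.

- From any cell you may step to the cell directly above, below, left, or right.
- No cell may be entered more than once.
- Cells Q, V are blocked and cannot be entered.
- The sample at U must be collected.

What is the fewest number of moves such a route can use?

9

Any route passes through U somewhere between H and B. Summing Manhattan distances along the two legs (H → U → B) gives a lower bound of 3 + 4 = 7 moves.
The shortest route satisfying every rule uses 9 moves: H → L → P → U → T → O → K → F → A → B.
The no-revisit rule (legs can't share cells) pushes the minimum above the 7-move bound; an exhaustive check rules out every length from 7 to 8, leaving 9 as the minimum.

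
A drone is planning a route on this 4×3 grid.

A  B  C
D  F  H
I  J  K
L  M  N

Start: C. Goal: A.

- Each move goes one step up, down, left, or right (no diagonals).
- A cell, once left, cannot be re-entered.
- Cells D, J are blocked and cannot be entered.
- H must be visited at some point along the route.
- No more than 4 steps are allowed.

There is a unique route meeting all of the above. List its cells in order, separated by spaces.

C H F B A

The 4-move cap with required stops at H leaves no slack for detours.
Route from C: down to H, left to F, up to B, left to A — 4 moves in all.
Check: all required cells visited; 4 ≤ 4 moves.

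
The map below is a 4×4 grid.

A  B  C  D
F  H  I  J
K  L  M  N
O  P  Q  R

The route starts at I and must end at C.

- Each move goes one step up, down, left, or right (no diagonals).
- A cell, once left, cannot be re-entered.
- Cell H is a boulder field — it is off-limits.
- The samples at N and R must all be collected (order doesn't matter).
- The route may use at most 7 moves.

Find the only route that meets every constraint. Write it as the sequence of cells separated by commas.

I, M, Q, R, N, J, D, C

The budget equals the shortest possible length, so every move has to be on a shortest route through the required cells.
Route from I: down 2 to Q, right 1 to R, up 3 to D, left 1 to C — 7 moves in all.
Check: all required cells visited; 7 ≤ 7 moves.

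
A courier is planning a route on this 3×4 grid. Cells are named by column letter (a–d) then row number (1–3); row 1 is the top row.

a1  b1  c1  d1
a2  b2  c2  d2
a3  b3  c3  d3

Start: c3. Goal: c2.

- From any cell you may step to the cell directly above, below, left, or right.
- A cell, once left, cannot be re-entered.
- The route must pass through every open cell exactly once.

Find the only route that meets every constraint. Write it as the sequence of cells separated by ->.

Need to visit all 12 open cells exactly once, starting at c3 and ending at c2.
Cell d3 has only two open neighbours (d2 and c3), so the path must pass straight through it: one of those is the cell it's entered from and the other is where it exits.
Route from c3: right to d3, 2× up (reaching d1), 3× left (reaching a1), 2× down (reaching a3), right to b3, up to b2, right to c2 — 11 moves in all.
Check: all 12 open cells covered.

c3 -> d3 -> d2 -> d1 -> c1 -> b1 -> a1 -> a2 -> a3 -> b3 -> b2 -> c2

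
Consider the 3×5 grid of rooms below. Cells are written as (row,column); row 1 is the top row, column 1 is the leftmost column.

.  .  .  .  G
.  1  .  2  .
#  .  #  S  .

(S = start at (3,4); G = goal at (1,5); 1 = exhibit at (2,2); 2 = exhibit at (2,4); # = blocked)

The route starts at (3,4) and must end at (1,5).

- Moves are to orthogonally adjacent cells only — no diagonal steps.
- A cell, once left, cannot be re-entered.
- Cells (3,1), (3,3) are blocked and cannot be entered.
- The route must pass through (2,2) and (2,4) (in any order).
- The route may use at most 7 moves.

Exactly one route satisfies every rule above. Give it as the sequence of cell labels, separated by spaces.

(3,4) (2,4) (2,3) (2,2) (1,2) (1,3) (1,4) (1,5)

Any route must reach (2,2) and (2,4) and still end at (1,5) within 7 moves, so the order of the required stops is forced.
Route from (3,4): up 1 to (2,4), left 2 to (2,2), up 1 to (1,2), right 3 to (1,5) — 7 moves in all.
Check: all required cells visited; 7 ≤ 7 moves.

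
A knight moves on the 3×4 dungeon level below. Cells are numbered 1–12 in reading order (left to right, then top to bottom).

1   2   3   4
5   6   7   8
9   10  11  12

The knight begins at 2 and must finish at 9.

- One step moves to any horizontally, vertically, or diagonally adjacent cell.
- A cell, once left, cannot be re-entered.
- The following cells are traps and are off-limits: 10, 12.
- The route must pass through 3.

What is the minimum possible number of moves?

Any route passes through 3 somewhere between 2 and 9. Summing Chebyshev distances along the two legs (2 → 3 → 9) gives a lower bound of 1 + 2 = 3 moves.
A route of 3 moves achieves this: 2 → 3 → 6 → 9.
Since 3 matches the lower bound, it is optimal.

3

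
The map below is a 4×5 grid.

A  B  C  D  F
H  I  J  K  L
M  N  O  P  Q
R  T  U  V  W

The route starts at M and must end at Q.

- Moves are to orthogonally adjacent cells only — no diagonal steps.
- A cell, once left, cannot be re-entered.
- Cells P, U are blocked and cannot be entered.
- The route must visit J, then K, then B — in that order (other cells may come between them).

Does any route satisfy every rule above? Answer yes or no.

Ignoring the required order, 22 revisit-free routes from M to Q pass through all of J, K, and B; the waypoint orders that occur are B → J → K (18); J → B → K (4) — never J → K → B.

no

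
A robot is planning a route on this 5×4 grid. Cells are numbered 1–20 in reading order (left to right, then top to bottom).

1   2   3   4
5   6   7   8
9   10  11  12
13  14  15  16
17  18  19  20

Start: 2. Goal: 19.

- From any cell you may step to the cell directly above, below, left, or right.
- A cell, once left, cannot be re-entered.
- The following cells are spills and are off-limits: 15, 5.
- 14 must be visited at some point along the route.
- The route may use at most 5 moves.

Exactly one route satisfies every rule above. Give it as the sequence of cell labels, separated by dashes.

The 5-move cap with required stops at 14 leaves no slack for detours.
Route from 2: 4× down (reaching 18), right to 19 — 5 moves in all.
Check: all required cells visited; 5 ≤ 5 moves.

2 - 6 - 10 - 14 - 18 - 19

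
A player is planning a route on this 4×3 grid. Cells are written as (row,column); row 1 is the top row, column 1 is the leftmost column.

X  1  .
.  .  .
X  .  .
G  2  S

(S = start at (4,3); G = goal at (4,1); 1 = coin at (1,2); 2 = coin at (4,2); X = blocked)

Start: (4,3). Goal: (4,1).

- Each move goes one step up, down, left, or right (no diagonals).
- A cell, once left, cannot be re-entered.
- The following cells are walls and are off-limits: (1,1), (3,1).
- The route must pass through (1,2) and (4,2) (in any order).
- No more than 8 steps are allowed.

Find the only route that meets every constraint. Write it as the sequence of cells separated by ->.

(4,3) -> (3,3) -> (2,3) -> (1,3) -> (1,2) -> (2,2) -> (3,2) -> (4,2) -> (4,1)

The budget equals the shortest possible length, so every move has to be on a shortest route through the required cells.
Route from (4,3): 3× up (reaching (1,3)), left to (1,2), 3× down (reaching (4,2)), left to (4,1) — 8 moves in all.
Check: all required cells visited; 8 ≤ 8 moves.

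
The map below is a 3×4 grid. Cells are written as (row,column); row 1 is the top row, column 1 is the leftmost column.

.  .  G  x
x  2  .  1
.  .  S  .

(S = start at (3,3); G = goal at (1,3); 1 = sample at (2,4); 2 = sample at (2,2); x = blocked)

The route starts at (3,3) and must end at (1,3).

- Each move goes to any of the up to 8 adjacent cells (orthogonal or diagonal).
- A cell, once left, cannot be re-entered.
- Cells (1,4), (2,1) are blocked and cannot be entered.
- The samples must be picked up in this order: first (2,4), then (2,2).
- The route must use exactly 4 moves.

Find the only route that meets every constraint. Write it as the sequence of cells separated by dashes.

The waypoints must appear in the order (2,4), (2,2), with no cell reused.
Route from (3,3): up-right 1 to (2,4), left 2 to (2,2), up-right 1 to (1,3) — 4 moves in all.
Check: order respected (1 at step 1, 2 at step 3); 4 moves as required.

(3,3) - (2,4) - (2,3) - (2,2) - (1,3)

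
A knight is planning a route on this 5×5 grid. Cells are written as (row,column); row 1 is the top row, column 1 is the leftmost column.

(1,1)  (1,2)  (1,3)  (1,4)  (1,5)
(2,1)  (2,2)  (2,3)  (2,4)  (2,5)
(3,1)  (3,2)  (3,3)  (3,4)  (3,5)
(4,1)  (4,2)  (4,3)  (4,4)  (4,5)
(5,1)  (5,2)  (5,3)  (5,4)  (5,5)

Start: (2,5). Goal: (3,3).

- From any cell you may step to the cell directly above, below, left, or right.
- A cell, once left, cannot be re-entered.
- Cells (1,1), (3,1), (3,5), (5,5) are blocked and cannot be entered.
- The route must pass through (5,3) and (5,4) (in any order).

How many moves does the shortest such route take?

7

Any route passes through (5,3) and (5,4) in some order between (2,5) and (3,3). Summing Manhattan distances along each leg and taking the cheapest ordering ((2,5) → (5,4) → (5,3) → (3,3)) gives a lower bound of 4 + 1 + 2 = 7 moves.
A route of 7 moves achieves this: (2,5) → (2,4) → (3,4) → (4,4) → (5,4) → (5,3) → (4,3) → (3,3).
Since 7 matches the lower bound, it is optimal.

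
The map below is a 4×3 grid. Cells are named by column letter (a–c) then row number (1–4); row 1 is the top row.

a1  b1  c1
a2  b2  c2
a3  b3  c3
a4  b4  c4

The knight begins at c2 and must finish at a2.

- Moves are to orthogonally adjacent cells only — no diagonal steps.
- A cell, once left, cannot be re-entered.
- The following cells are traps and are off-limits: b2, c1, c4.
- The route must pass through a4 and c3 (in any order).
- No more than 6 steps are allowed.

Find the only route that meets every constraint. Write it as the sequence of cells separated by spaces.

The budget equals the shortest possible length, so every move has to be on a shortest route through the required cells.
Route from c2: down 1 to c3, left 1 to b3, down 1 to b4, left 1 to a4, up 2 to a2 — 6 moves in all.
Check: all required cells visited; 6 ≤ 6 moves.

c2 c3 b3 b4 a4 a3 a2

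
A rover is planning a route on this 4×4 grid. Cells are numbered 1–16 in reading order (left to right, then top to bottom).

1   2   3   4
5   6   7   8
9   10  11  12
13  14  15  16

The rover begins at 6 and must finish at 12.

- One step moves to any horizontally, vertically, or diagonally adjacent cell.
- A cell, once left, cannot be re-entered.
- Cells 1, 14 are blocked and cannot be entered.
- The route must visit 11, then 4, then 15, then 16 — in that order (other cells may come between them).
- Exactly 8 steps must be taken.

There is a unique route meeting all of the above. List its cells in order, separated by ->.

6 -> 11 -> 8 -> 4 -> 7 -> 10 -> 15 -> 16 -> 12

The waypoints must appear in the order 11, 4, 15, 16, with no cell reused.
Route from 6: down-right to 11, up-right to 8, up to 4, 2× down-left (reaching 10), down-right to 15, right to 16, up to 12 — 8 moves in all.
Check: order respected (11 at step 1, 4 at step 3, 15 at step 6, 16 at step 7); 8 moves as required.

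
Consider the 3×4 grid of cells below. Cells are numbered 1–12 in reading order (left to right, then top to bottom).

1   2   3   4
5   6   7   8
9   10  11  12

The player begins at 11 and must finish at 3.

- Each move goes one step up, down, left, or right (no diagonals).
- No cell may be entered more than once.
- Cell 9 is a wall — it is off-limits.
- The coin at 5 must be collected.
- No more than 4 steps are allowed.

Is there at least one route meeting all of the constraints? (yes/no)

no

Even ignoring the no-revisit rule, getting from 11 to 3 via 5 needs at least 3 + 3 = 6 moves (Manhattan distance per leg), which exceeds the 4-move limit.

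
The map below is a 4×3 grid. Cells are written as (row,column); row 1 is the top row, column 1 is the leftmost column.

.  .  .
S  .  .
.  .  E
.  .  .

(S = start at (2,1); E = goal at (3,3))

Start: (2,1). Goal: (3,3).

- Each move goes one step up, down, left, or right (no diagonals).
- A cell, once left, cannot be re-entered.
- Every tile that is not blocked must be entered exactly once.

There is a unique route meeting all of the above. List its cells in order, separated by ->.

Need to visit all 12 open cells exactly once, starting at (2,1) and ending at (3,3).
Cell (1,3) has only two open neighbours ((2,3) and (1,2)), so the path must pass straight through it: one of those is the cell it's entered from and the other is where it exits.
Route from (2,1): up 1 to (1,1), right 2 to (1,3), down 1 to (2,3), left 1 to (2,2), down 1 to (3,2), left 1 to (3,1), down 1 to (4,1), right 2 to (4,3), up 1 to (3,3) — 11 moves in all.
Check: all 12 open cells covered.

(2,1) -> (1,1) -> (1,2) -> (1,3) -> (2,3) -> (2,2) -> (3,2) -> (3,1) -> (4,1) -> (4,2) -> (4,3) -> (3,3)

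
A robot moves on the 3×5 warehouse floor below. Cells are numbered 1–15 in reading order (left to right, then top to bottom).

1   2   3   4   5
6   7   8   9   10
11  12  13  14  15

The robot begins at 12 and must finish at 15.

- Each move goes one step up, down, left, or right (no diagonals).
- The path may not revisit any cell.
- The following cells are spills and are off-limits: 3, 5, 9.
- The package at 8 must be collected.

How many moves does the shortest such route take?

5

Any route passes through 8 somewhere between 12 and 15. Summing Manhattan distances along the two legs (12 → 8 → 15) gives a lower bound of 2 + 3 = 5 moves.
A route of 5 moves achieves this: 12 → 7 → 8 → 13 → 14 → 15.
Since 5 matches the lower bound, it is optimal.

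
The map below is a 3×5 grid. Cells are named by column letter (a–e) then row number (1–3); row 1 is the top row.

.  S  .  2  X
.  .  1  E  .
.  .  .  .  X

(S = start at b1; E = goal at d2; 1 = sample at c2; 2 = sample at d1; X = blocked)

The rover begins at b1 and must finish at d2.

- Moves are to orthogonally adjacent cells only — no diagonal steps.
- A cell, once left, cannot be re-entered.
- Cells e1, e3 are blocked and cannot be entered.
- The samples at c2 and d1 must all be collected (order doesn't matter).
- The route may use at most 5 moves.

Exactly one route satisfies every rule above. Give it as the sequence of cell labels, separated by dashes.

Any route must reach c2 and d1 and still end at d2 within 5 moves, so the order of the required stops is forced.
Route from b1: down to b2, right to c2, up to c1, right to d1, down to d2 — 5 moves in all.
Check: all required cells visited; 5 ≤ 5 moves.

b1 - b2 - c2 - c1 - d1 - d2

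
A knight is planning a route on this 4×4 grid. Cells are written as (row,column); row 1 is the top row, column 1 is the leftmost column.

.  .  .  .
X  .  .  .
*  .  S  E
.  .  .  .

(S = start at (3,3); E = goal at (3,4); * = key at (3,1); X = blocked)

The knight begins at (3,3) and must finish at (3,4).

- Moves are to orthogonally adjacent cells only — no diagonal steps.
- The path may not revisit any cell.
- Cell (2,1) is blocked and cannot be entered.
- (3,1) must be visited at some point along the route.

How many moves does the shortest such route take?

Any route passes through (3,1) somewhere between (3,3) and (3,4). Summing Manhattan distances along the two legs ((3,3) → (3,1) → (3,4)) gives a lower bound of 2 + 3 = 5 moves.
The shortest route satisfying every rule uses 7 moves: (3,3) → (3,2) → (3,1) → (4,1) → (4,2) → (4,3) → (4,4) → (3,4).
The no-revisit rule (legs can't share cells) pushes the minimum above the 5-move bound; an exhaustive check rules out every length from 5 to 6, leaving 7 as the minimum.

7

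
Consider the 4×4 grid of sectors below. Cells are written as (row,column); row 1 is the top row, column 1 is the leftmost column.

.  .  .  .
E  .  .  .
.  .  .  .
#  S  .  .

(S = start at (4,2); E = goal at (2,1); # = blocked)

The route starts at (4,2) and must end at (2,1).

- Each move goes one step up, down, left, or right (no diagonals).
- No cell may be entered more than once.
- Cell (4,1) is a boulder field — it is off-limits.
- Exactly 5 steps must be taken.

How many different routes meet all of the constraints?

5

Need simple routes of exactly 5 moves from (4,2) to (2,1) (Manhattan distance 3, so 1 moves are spent on a detour and 1 undoing it).
Enumerating: (4,2) (3,2) (2,2) (1,2) (1,1) (2,1) | (4,2) (3,2) (3,3) (2,3) (2,2) (2,1) | (4,2) (4,3) (3,3) (2,3) (2,2) (2,1) | (4,2) (4,3) (3,3) (3,2) (2,2) (2,1) | (4,2) (4,3) (3,3) (3,2) (3,1) (2,1).
That gives 5 routes.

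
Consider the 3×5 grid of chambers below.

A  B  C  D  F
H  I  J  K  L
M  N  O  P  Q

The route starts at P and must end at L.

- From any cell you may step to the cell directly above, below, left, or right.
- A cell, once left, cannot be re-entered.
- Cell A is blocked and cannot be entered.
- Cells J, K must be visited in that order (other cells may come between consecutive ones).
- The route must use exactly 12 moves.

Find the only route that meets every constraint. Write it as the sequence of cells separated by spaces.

The waypoints must appear in the order J, K, with no cell reused.
Route from P: 3× left (reaching M), up to H, right to I, up to B, right to C, down to J, right to K, up to D, right to F, down to L — 12 moves in all.
Check: order respected (J at step 8, K at step 9); 12 moves as required.

P O N M H I B C J K D F L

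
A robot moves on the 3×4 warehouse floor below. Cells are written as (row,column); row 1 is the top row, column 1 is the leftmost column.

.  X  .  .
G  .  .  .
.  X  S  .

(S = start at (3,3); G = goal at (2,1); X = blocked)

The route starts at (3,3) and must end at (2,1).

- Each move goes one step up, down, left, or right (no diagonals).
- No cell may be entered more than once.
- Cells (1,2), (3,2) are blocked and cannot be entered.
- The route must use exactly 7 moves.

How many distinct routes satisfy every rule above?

Need simple routes of exactly 7 moves from (3,3) to (2,1) (Manhattan distance 3, so 2 moves are spent on a detour and 2 undoing it).
Enumerating: (3,3) (3,4) (2,4) (1,4) (1,3) (2,3) (2,2) (2,1).
That gives 1 route.

1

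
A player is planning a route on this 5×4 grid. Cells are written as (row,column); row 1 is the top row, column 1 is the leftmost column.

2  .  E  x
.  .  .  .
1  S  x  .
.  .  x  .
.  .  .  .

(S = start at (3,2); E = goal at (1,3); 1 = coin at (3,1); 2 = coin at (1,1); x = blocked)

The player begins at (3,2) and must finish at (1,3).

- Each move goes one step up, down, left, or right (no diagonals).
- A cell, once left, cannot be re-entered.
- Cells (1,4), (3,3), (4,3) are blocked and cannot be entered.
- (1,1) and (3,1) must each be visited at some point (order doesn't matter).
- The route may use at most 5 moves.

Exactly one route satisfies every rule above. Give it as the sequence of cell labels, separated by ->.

(3,2) -> (3,1) -> (2,1) -> (1,1) -> (1,2) -> (1,3)

The budget equals the shortest possible length, so every move has to be on a shortest route through the required cells.
Route from (3,2): left 1 to (3,1), up 2 to (1,1), right 2 to (1,3) — 5 moves in all.
Check: all required cells visited; 5 ≤ 5 moves.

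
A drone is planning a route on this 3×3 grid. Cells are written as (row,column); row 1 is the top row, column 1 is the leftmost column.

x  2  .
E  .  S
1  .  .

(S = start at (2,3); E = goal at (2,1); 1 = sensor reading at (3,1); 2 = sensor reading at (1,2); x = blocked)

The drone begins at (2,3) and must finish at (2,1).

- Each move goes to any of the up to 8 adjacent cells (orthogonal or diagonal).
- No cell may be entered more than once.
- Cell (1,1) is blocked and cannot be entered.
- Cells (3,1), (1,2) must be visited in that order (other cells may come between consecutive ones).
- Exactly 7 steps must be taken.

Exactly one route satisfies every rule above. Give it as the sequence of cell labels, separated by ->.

The waypoints must appear in the order (3,1), (1,2), with no cell reused.
Route from (2,3): down to (3,3), 2× left (reaching (3,1)), 2× up-right (reaching (1,3)), left to (1,2), down-left to (2,1) — 7 moves in all.
Check: order respected (1 at step 3, 2 at step 6); 7 moves as required.

(2,3) -> (3,3) -> (3,2) -> (3,1) -> (2,2) -> (1,3) -> (1,2) -> (2,1)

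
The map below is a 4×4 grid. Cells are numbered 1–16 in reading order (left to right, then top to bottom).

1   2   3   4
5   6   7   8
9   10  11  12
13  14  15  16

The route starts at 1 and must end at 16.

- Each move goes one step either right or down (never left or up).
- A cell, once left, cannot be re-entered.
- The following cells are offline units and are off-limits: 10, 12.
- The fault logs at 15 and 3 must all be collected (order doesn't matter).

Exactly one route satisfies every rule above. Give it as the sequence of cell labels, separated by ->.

1 -> 2 -> 3 -> 7 -> 11 -> 15 -> 16

Moves only go right or down, so the column and row indices never decrease.
Route from 1: 2× right (reaching 3), 3× down (reaching 15), right to 16 — 6 moves in all.
Check: all required cells visited.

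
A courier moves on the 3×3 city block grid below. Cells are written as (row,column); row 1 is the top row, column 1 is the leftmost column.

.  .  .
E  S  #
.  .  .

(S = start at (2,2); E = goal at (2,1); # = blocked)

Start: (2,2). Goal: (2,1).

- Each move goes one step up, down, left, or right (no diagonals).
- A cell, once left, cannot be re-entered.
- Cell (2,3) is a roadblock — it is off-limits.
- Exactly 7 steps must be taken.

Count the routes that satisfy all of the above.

Need simple routes of exactly 7 moves from (2,2) to (2,1) (Manhattan distance 1, so 3 moves are spent on a detour and 3 undoing it).
No route satisfies every constraint, so the count is 0.

0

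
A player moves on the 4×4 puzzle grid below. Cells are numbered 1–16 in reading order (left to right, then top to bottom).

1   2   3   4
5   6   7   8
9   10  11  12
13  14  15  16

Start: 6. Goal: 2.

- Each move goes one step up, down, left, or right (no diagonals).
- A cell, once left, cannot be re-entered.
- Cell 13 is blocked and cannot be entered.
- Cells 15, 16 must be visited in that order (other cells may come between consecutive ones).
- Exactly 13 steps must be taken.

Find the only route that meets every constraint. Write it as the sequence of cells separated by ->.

6 -> 5 -> 9 -> 10 -> 14 -> 15 -> 16 -> 12 -> 11 -> 7 -> 8 -> 4 -> 3 -> 2

The waypoints must appear in the order 15, 16, with no cell reused.
Route from 6: left 1 to 5, down 1 to 9, right 1 to 10, down 1 to 14, right 2 to 16, up 1 to 12, left 1 to 11, up 1 to 7, right 1 to 8, up 1 to 4, left 2 to 2 — 13 moves in all.
Check: order respected (15 at step 5, 16 at step 6); 13 moves as required.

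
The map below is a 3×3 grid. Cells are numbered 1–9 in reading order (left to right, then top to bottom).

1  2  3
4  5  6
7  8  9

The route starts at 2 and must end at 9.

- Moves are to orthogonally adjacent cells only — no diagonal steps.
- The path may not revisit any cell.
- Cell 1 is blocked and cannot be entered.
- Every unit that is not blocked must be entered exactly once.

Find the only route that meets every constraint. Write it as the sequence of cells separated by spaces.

Need to visit all 8 open cells exactly once, starting at 2 and ending at 9.
Cell 4 has only two open neighbours (7 and 5), so the path must pass straight through it: one of those is the cell it's entered from and the other is where it exits.
Route from 2: right 1 to 3, down 1 to 6, left 2 to 4, down 1 to 7, right 2 to 9 — 7 moves in all.
Check: all 8 open cells covered.

2 3 6 5 4 7 8 9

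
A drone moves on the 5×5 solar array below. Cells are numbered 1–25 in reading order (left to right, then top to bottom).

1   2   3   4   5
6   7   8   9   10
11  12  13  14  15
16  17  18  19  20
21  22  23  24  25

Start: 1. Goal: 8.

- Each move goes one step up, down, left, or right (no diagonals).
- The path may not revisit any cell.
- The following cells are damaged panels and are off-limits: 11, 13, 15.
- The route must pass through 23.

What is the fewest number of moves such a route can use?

11

Any route passes through 23 somewhere between 1 and 8. Summing Manhattan distances along the two legs (1 → 23 → 8) gives a lower bound of 6 + 3 = 9 moves.
That bound ignores the blocked cells. Measuring each leg by the fewest moves that actually steer around them (1→23: 6; 23→8: 5) raises the lower bound to 11.
A route of 11 moves exists: 1 → 6 → 7 → 12 → 17 → 22 → 23 → 18 → 19 → 14 → 9 → 8.
Since 11 matches that lower bound, it is optimal.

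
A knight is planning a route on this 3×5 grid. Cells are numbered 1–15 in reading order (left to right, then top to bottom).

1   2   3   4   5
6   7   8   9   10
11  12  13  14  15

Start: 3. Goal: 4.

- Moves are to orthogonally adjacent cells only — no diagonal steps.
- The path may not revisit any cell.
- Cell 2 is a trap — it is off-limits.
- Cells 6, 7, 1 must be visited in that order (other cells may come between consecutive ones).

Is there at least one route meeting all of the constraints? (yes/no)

no

1 must be visited but has only one open neighbour (6), and it is neither the start nor the goal — the route would have to enter and leave through 6, re-entering it.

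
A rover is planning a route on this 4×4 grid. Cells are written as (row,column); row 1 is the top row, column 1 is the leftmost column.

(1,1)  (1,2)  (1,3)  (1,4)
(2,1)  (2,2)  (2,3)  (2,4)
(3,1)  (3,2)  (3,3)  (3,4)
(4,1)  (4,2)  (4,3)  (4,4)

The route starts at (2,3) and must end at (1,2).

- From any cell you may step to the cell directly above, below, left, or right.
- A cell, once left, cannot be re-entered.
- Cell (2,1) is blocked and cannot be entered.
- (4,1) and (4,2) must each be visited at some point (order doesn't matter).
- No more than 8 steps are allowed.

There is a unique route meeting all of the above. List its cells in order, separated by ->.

(2,3) -> (3,3) -> (4,3) -> (4,2) -> (4,1) -> (3,1) -> (3,2) -> (2,2) -> (1,2)

The budget equals the shortest possible length, so every move has to be on a shortest route through the required cells.
Route from (2,3): 2× down (reaching (4,3)), 2× left (reaching (4,1)), up to (3,1), right to (3,2), 2× up (reaching (1,2)) — 8 moves in all.
Check: all required cells visited; 8 ≤ 8 moves.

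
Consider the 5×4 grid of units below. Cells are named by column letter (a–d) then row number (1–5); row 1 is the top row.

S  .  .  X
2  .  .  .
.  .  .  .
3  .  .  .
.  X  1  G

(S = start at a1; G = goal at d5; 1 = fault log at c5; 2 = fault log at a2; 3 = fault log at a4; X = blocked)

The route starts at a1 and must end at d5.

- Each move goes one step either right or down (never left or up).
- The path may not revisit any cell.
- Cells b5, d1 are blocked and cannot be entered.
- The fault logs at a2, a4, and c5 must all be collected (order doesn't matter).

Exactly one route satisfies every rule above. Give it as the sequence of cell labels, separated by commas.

Moves only go right or down, so the column and row indices never decrease.
Route from a1: 3× down (reaching a4), 2× right (reaching c4), down to c5, right to d5 — 7 moves in all.
Check: all required cells visited.

a1, a2, a3, a4, b4, c4, c5, d5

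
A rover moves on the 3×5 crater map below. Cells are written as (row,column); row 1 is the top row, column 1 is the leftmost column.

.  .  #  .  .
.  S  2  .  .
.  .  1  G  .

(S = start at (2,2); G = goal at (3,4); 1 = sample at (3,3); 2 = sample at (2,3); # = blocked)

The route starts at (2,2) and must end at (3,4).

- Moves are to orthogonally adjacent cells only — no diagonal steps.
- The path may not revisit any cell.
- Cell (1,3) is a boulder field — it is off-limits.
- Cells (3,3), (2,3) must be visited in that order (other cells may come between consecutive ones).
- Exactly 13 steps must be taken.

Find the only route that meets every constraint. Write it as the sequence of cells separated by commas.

(2,2), (1,2), (1,1), (2,1), (3,1), (3,2), (3,3), (2,3), (2,4), (1,4), (1,5), (2,5), (3,5), (3,4)

The waypoints must appear in the order (3,3), (2,3), with no cell reused.
Route from (2,2): up to (1,2), left to (1,1), 2× down (reaching (3,1)), 2× right (reaching (3,3)), up to (2,3), right to (2,4), up to (1,4), right to (1,5), 2× down (reaching (3,5)), left to (3,4) — 13 moves in all.
Check: order respected (1 at step 6, 2 at step 7); 13 moves as required.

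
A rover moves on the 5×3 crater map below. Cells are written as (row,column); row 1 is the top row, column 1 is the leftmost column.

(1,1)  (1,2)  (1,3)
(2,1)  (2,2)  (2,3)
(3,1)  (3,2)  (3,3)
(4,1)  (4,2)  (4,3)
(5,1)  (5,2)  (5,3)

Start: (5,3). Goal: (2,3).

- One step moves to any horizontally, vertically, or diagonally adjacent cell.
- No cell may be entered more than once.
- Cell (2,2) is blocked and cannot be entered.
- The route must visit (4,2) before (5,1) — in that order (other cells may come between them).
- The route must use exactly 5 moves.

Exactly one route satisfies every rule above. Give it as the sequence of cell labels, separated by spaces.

The waypoints must appear in the order (4,2), (5,1), with no cell reused.
Route from (5,3): up-left 1 to (4,2), down-left 1 to (5,1), up 1 to (4,1), up-right 2 to (2,3) — 5 moves in all.
Check: order respected ((4,2) at step 1, (5,1) at step 2); 5 moves as required.

(5,3) (4,2) (5,1) (4,1) (3,2) (2,3)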